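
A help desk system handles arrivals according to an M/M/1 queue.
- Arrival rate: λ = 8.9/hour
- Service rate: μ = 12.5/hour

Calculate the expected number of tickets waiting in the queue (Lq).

ρ = λ/μ = 8.9/12.5 = 0.7120
For M/M/1: Lq = λ²/(μ(μ-λ))
Lq = 79.21/(12.5 × 3.60)
Lq = 1.7602 tickets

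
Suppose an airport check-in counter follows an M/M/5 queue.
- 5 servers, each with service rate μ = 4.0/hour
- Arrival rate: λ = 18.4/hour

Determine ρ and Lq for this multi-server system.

Traffic intensity: ρ = λ/(cμ) = 18.4/(5×4.0) = 0.9200
Since ρ = 0.9200 < 1, system is stable.
Offered load a = λ/μ = cρ = 18.4/4.0 = 4.6000
P₀ = [ Σₙ₌₀^4 aⁿ/n! + a^5/(5!(1-ρ)) ]⁻¹
Σ = a^0/0! + a^1/1! + a^2/2! + a^3/3! + a^4/4! = 1.000000 + 4.600000 + 10.58000 + 16.22267 + 18.65607 = 51.0587
a^5/(5!(1-ρ)) = 2059.6298/(120 × 0.08000) = 214.5448
P₀ = 1/(51.0587 + 214.5448) = 0.003765
Lq = P₀·a^5·ρ / (5!(1-ρ)²) = 0.003765 × 2059.6298 × 0.9200 / (120 × 0.006400) = 9.2893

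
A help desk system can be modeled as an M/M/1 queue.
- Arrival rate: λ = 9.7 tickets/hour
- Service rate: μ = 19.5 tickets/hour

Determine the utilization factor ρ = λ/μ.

Server utilization: ρ = λ/μ
ρ = 9.7/19.5 = 0.4974
The server is busy 49.74% of the time.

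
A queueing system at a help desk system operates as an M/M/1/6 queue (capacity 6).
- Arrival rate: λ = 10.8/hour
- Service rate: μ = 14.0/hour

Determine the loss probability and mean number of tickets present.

ρ = λ/μ = 10.8/14.0 = 0.771429
P₀ = (1-ρ)/(1-ρ^(K+1)) = (1-0.771429)/(1-0.771429^7) = 0.22857/0.83742 = 0.2729
P_K = P₀×ρ^K = 0.27295 × 0.771429^6 = 0.27295 × 0.21075 = 0.05752
Blocking probability P_6 = 0.05752 (5.75%)
L = ρ[1 - (K+1)ρ^K + Kρ^(K+1)] / [(1-ρ)(1-ρ^(K+1))]
L = 0.771429 × (1 - 7×0.21075 + 6×0.16258) / ((1 - 0.771429) × (1 - 0.16258)) = 2.0160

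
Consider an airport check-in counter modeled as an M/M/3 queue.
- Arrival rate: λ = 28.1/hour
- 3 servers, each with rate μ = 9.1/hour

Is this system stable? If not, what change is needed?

Stability requires ρ = λ/(cμ) < 1
ρ = 28.1/(3 × 9.1) = 28.1/27.30 = 1.0293
Since 1.0293 ≥ 1, the system is UNSTABLE.
Need c > λ/μ = 28.1/9.1 = 3.09.
Minimum servers needed: c = 4.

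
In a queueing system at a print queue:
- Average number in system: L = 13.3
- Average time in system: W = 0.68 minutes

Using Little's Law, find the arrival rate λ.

Little's Law: L = λW, so λ = L/W
λ = 13.3/0.68 = 19.5588 jobs/minute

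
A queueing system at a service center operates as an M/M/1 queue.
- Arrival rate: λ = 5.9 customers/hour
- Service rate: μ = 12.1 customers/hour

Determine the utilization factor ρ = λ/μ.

Server utilization: ρ = λ/μ
ρ = 5.9/12.1 = 0.4876
The server is busy 48.76% of the time.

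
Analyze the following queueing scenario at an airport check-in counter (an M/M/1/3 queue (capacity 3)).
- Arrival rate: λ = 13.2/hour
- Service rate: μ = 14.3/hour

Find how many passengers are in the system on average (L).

ρ = λ/μ = 13.2/14.3 = 0.92308
P₀ = (1-ρ)/(1-ρ^(K+1)) = (1-0.92308)/(1-0.92308^4) = 0.076920/0.27397 = 0.2808
P_K = P₀×ρ^K = 0.2808 × 0.92308^3 = 0.2808 × 0.7865 = 0.2208
L = ρ[1 - (K+1)ρ^K + Kρ^(K+1)] / [(1-ρ)(1-ρ^(K+1))]
L = 0.92308 × (1 - 4×0.7865349 + 3×0.7260347) / ((1 - 0.92308) × (1 - 0.7260347)) = 1.4001 passengers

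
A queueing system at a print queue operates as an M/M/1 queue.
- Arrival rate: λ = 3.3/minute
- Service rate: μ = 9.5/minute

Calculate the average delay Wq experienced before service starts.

First, compute utilization: ρ = λ/μ = 3.3/9.5 = 0.3474
For M/M/1: Wq = λ/(μ(μ-λ))
Wq = 3.3/(9.5 × (9.5-3.3))
Wq = 3.3/(9.5 × 6.20)
Wq = 0.05603 minutes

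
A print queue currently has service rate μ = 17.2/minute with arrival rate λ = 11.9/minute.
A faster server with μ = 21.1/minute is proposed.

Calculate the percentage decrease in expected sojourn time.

System 1: ρ₁ = 11.9/17.2 = 0.6919, W₁ = 1/(17.2-11.9) = 0.18868
System 2: ρ₂ = 11.9/21.1 = 0.5640, W₂ = 1/(21.1-11.9) = 0.10870
Improvement: (W₁-W₂)/W₁ = (0.18868-0.10870)/0.18868 = 42.39%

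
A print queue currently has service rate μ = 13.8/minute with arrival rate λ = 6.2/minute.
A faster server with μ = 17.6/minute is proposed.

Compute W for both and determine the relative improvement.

System 1: ρ₁ = 6.2/13.8 = 0.4493, W₁ = 1/(13.8-6.2) = 0.13158
System 2: ρ₂ = 6.2/17.6 = 0.3523, W₂ = 1/(17.6-6.2) = 0.087719
Improvement: (W₁-W₂)/W₁ = (0.13158-0.087719)/0.13158 = 33.33%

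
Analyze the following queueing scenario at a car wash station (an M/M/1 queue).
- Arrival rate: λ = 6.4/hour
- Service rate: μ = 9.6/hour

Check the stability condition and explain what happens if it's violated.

Stability requires ρ = λ/(cμ) < 1
ρ = 6.4/(1 × 9.6) = 6.4/9.60 = 0.6667
Since 0.6667 < 1, the system is STABLE.
The server is busy 66.67% of the time.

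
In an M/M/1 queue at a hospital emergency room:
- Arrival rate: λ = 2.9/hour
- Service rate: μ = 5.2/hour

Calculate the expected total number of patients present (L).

ρ = λ/μ = 2.9/5.2 = 0.5577
For M/M/1: L = λ/(μ-λ)
L = 2.9/(5.2-2.9) = 2.9/2.30
L = 1.2609 patients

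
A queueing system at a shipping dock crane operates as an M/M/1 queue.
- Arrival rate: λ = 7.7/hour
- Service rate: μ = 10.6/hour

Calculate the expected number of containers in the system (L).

ρ = λ/μ = 7.7/10.6 = 0.7264
For M/M/1: L = λ/(μ-λ)
L = 7.7/(10.6-7.7) = 7.7/2.90
L = 2.6552 containers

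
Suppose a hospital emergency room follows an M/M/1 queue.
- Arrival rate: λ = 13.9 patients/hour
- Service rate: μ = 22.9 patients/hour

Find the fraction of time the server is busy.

Server utilization: ρ = λ/μ
ρ = 13.9/22.9 = 0.6070
The server is busy 60.70% of the time.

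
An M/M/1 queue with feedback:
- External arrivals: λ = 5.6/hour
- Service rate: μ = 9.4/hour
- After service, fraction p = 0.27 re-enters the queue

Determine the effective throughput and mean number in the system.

Effective arrival rate: λ_eff = λ/(1-p) = 5.6/(1-0.27) = 5.6/0.73 = 7.6712
ρ = λ_eff/μ = 7.6712/9.4 = 0.81609
L = ρ/(1-ρ) = 0.81609/(1-0.81609) = 4.4374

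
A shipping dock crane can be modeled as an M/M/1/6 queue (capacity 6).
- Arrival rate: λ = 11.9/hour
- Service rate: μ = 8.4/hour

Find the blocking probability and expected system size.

ρ = λ/μ = 11.9/8.4 = 1.41667
P₀ = (1-ρ)/(1-ρ^(K+1)) = (1-1.41667)/(1-1.41667^7) = -0.4167/-10.4520 = 0.03987
P_K = P₀×ρ^K = 0.03987 × 1.41667^6 = 0.03987 × 8.0837 = 0.3223
Blocking probability P_6 = 0.3223 (32.23%)
L = ρ[1 - (K+1)ρ^K + Kρ^(K+1)] / [(1-ρ)(1-ρ^(K+1))]
L = 1.41667 × (1 - 7×8.0837371 + 6×11.451988) / ((1 - 1.41667) × (1 - 11.451988)) = 4.2697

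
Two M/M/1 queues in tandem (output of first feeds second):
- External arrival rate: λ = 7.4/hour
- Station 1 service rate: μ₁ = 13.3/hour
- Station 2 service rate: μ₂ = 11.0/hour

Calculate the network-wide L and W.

By Jackson's theorem, each station behaves as independent M/M/1.
Station 1: ρ₁ = 7.4/13.3 = 0.5564, L₁ = ρ₁/(1-ρ₁) = λ/(μ₁-λ) = 7.4/5.90 = 1.2542
Station 2: ρ₂ = 7.4/11.0 = 0.6727, L₂ = ρ₂/(1-ρ₂) = λ/(μ₂-λ) = 7.4/3.60 = 2.0556
Total: L = L₁ + L₂ = 1.2542 + 2.0556 = 3.3098
W = L/λ = 3.3098/7.4 = 0.4473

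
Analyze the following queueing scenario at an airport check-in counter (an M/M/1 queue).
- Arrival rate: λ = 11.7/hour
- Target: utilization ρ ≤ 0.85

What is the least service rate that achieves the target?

ρ = λ/μ, so μ = λ/ρ
μ ≥ 11.7/0.85 = 13.7647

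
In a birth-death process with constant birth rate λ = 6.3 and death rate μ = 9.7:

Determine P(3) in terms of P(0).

For constant rates: P(n)/P(0) = (λ/μ)^n
P(3)/P(0) = (6.3/9.7)^3 = 0.6495^3 = 0.2740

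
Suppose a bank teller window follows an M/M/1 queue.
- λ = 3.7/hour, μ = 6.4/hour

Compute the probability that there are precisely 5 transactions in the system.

ρ = λ/μ = 3.7/6.4 = 0.578125
P(n) = (1-ρ)ρⁿ
P(5) = (1-0.578125) × 0.578125^5
P(5) = 0.4219 × 0.06458
P(5) = 0.02725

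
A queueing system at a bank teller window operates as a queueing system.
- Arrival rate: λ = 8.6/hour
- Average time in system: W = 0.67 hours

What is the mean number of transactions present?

Little's Law: L = λW
L = 8.6 × 0.67 = 5.7620 transactions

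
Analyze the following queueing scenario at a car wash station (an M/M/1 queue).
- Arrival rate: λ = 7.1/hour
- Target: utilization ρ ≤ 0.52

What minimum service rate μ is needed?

ρ = λ/μ, so μ = λ/ρ
μ ≥ 7.1/0.52 = 13.6538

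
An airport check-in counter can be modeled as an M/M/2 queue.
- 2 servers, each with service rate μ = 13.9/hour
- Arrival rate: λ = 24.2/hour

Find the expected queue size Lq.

Traffic intensity: ρ = λ/(cμ) = 24.2/(2×13.9) = 0.8705
Since ρ = 0.8705 < 1, system is stable.
Offered load a = λ/μ = cρ = 24.2/13.9 = 1.7410
P₀ = [ Σₙ₌₀^1 aⁿ/n! + a^2/(2!(1-ρ)) ]⁻¹
Σ = a^0/0! + a^1/1! = 1.0000 + 1.7410 = 2.7410
a^2/(2!(1-ρ)) = 3.031106/(2 × 0.1294964) = 11.7034
P₀ = 1/(2.7410 + 11.7034) = 0.06923
Lq = P₀·a^2·ρ / (2!(1-ρ)²) = 0.0692308 × 3.03111 × 0.870504 / (2 × 0.0167693) = 5.4466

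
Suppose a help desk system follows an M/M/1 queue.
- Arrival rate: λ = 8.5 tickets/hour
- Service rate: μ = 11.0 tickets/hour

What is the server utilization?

Server utilization: ρ = λ/μ
ρ = 8.5/11.0 = 0.7727
The server is busy 77.27% of the time.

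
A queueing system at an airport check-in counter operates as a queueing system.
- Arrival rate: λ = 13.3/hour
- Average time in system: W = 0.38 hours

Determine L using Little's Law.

Little's Law: L = λW
L = 13.3 × 0.38 = 5.0540 passengers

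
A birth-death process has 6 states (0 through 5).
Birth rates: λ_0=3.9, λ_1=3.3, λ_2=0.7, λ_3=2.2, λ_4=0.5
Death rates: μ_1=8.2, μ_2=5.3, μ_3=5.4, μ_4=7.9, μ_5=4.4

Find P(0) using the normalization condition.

Ratios P(n)/P(0) = (λ₀···λₙ₋₁)/(μ₁···μₙ):
P(1)/P(0) = (3.9)/(8.2) = 0.4756
P(2)/P(0) = (3.9×3.3)/(8.2×5.3) = 0.2961
P(3)/P(0) = (3.9×3.3×0.7)/(8.2×5.3×5.4) = 0.03839
P(4)/P(0) = (3.9×3.3×0.7×2.2)/(8.2×5.3×5.4×7.9) = 0.01069
P(5)/P(0) = (3.9×3.3×0.7×2.2×0.5)/(8.2×5.3×5.4×7.9×4.4) = 0.001215

Normalization: ∑ P(n) = 1
P(0) × (1.0000 + 0.4756 + 0.2961 + 0.03839 + 0.01069 + 0.001215) = 1
P(0) × 1.8220 = 1
P(0) = 1/1.8220 = 0.5488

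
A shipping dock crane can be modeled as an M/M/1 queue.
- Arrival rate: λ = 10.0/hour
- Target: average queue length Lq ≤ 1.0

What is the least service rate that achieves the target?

For M/M/1: Lq = λ²/(μ(μ-λ))
Need Lq ≤ 1.0, i.e. μ(μ-λ) ≥ λ²/1.0
μ² - 10.0μ - 100.00/1.0 ≥ 0  →  μ² - 10.0μ - 100.0000 ≥ 0
Quadratic formula (positive root): μ = [λ + √(λ² + 4×100.0000)]/2
Discriminant: 100.00 + 4×100.0000 = 500.0000, √500.0000 = 22.36068
μ ≥ (10.0 + 22.36068)/2 = 16.1803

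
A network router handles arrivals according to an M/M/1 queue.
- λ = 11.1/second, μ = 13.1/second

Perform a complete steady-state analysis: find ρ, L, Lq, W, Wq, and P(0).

Step 1: ρ = λ/μ = 11.1/13.1 = 0.8473
Step 2: L = λ/(μ-λ) = 11.1/2.00 = 5.5500
Step 3: Lq = λ²/(μ(μ-λ)) = 123.21/(13.1×2.00) = 4.7027
Step 4: W = 1/(μ-λ) = 1/2.00 = 0.5000
Step 5: Wq = λ/(μ(μ-λ)) = 11.1/(13.1×2.00) = 0.4237
Step 6: P(0) = 1-ρ = 0.1527
Verify: L = λW = 11.1×0.5000 = 5.5500 ✔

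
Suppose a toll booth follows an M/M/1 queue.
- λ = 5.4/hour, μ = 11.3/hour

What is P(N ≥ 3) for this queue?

ρ = λ/μ = 5.4/11.3 = 0.4779
P(N ≥ n) = ρⁿ
P(N ≥ 3) = 0.4779^3
P(N ≥ 3) = 0.1091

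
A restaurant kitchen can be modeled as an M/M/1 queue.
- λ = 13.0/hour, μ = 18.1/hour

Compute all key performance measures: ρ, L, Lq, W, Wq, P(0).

Step 1: ρ = λ/μ = 13.0/18.1 = 0.7182
Step 2: L = λ/(μ-λ) = 13.0/5.10 = 2.5490
Step 3: Lq = λ²/(μ(μ-λ)) = 169.00/(18.1×5.10) = 1.8308
Step 4: W = 1/(μ-λ) = 1/5.10 = 0.19608
Step 5: Wq = λ/(μ(μ-λ)) = 13.0/(18.1×5.10) = 0.1408
Step 6: P(0) = 1-ρ = 0.2818
Verify: L = λW = 13.0×0.19608 = 2.5490 ✔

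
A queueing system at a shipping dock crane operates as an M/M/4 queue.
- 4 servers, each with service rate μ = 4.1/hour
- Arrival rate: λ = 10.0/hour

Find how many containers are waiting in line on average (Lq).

Traffic intensity: ρ = λ/(cμ) = 10.0/(4×4.1) = 0.6098
Since ρ = 0.6098 < 1, system is stable.
Offered load a = λ/μ = cρ = 10.0/4.1 = 2.4390
P₀ = [ Σₙ₌₀^3 aⁿ/n! + a^4/(4!(1-ρ)) ]⁻¹
Σ = a^0/0! + a^1/1! + a^2/2! + a^3/3! = 1.00000 + 2.43902 + 2.97442 + 2.41823 = 8.8317
a^4/(4!(1-ρ)) = 35.3887/(24 × 0.39024) = 3.7785
P₀ = 1/(8.8317 + 3.7785) = 0.07930
Lq = P₀·a^4·ρ / (4!(1-ρ)²) = 0.07930 × 35.3887 × 0.6098 / (24 × 0.1523) = 0.4682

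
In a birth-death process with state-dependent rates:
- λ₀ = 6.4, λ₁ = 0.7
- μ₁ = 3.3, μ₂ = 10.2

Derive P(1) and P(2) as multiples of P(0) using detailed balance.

Balance equations:
State 0: λ₀P₀ = μ₁P₁ → P₁ = (λ₀/μ₁)P₀ = (6.4/3.3)P₀ = 1.9394P₀
State 1: P₂ = (λ₀λ₁)/(μ₁μ₂)P₀ = (6.4×0.7)/(3.3×10.2)P₀ = 0.1331P₀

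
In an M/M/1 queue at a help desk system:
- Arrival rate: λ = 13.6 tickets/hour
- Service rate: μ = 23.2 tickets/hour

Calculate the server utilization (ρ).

Server utilization: ρ = λ/μ
ρ = 13.6/23.2 = 0.5862
The server is busy 58.62% of the time.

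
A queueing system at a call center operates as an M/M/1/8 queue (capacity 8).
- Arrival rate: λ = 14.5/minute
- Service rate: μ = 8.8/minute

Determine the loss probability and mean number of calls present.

ρ = λ/μ = 14.5/8.8 = 1.64773
P₀ = (1-ρ)/(1-ρ^(K+1)) = (1-1.64773)/(1-1.64773^9) = -0.6477/-88.5312 = 0.007316
P_K = P₀×ρ^K = 0.007316 × 1.64773^8 = 0.007316 × 54.3361 = 0.3975
Blocking probability P_8 = 0.3975 (39.75%)
L = ρ[1 - (K+1)ρ^K + Kρ^(K+1)] / [(1-ρ)(1-ρ^(K+1))]
L = 1.64773 × (1 - 9×54.3361 + 8×89.5312) / ((1 - 1.64773) × (1 - 89.5312)) = 6.5578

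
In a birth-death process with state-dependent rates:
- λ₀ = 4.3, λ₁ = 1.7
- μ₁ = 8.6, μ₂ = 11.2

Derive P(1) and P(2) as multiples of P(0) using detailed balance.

Balance equations:
State 0: λ₀P₀ = μ₁P₁ → P₁ = (λ₀/μ₁)P₀ = (4.3/8.6)P₀ = 0.5000P₀
State 1: P₂ = (λ₀λ₁)/(μ₁μ₂)P₀ = (4.3×1.7)/(8.6×11.2)P₀ = 0.07589P₀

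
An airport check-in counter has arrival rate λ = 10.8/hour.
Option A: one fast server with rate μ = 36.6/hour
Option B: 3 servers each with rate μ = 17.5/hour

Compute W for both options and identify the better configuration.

Option A: single server μ = 36.6 (M/M/1)
  ρ_A = 10.8/36.6 = 0.2951
  W_A = 1/(μ-λ) = 1/(36.6-10.8) = 1/25.80 = 0.03876

Option B: 3 servers μ = 17.5 (M/M/3)
  ρ_B = λ/(cμ) = 10.8/(3×17.5) = 0.2057
  Offered load a = λ/μ = cρ = 10.8/17.5 = 0.6171
  P₀ = [ Σₙ₌₀^2 aⁿ/n! + a^3/(3!(1-ρ)) ]⁻¹
  Σ = a^0/0! + a^1/1! + a^2/2! = 1.0000 + 0.61714 + 0.19043 = 1.8076
  a^3/(3!(1-ρ)) = 0.23505/(6 × 0.79429) = 0.04932
  P₀ = 1/(1.8076 + 0.04932) = 0.5385
  Lq = P₀·a^3·ρ / (3!(1-ρ)²) = 0.53853 × 0.23505 × 0.20571 / (6 × 0.63089) = 0.006879
  Wq_B = Lq/λ = 0.0068791/10.8 = 0.0006370
  W_B = Wq_B + 1/μ = 0.0006370 + 0.05714 = 0.05778

Since W_A = 0.03876 < W_B = 0.05778, Option A (single fast server) has the shorter time in system.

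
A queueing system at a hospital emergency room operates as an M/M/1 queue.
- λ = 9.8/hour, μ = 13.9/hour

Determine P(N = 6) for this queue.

ρ = λ/μ = 9.8/13.9 = 0.70504
P(n) = (1-ρ)ρⁿ
P(6) = (1-0.70504) × 0.70504^6
P(6) = 0.2950 × 0.1228
P(6) = 0.03623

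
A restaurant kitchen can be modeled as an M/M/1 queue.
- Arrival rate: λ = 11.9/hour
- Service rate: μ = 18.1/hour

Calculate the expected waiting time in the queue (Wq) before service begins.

First, compute utilization: ρ = λ/μ = 11.9/18.1 = 0.6575
For M/M/1: Wq = λ/(μ(μ-λ))
Wq = 11.9/(18.1 × (18.1-11.9))
Wq = 11.9/(18.1 × 6.20)
Wq = 0.1060 hours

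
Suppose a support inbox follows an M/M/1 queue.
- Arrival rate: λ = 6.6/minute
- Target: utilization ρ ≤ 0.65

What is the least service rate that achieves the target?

ρ = λ/μ, so μ = λ/ρ
μ ≥ 6.6/0.65 = 10.1538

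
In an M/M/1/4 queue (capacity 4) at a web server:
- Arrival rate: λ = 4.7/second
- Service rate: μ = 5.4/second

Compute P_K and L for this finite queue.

ρ = λ/μ = 4.7/5.4 = 0.87037
P₀ = (1-ρ)/(1-ρ^(K+1)) = (1-0.87037)/(1-0.87037^5) = 0.12963/0.50052 = 0.2590
P_K = P₀×ρ^K = 0.2590 × 0.87037^4 = 0.2590 × 0.5739 = 0.1486
Blocking probability P_4 = 0.1486 (14.86%)
L = ρ[1 - (K+1)ρ^K + Kρ^(K+1)] / [(1-ρ)(1-ρ^(K+1))]
L = 0.87037 × (1 - 5×0.573873 + 4×0.499482) / ((1 - 0.87037) × (1 - 0.499482)) = 1.7246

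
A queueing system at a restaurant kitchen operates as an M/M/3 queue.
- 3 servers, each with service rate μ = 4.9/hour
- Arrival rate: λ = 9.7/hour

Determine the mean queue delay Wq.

Traffic intensity: ρ = λ/(cμ) = 9.7/(3×4.9) = 0.6599
Since ρ = 0.6599 < 1, system is stable.
Offered load a = λ/μ = cρ = 9.7/4.9 = 1.9796
P₀ = [ Σₙ₌₀^2 aⁿ/n! + a^3/(3!(1-ρ)) ]⁻¹
Σ = a^0/0! + a^1/1! + a^2/2! = 1.0000 + 1.9796 + 1.9594 = 4.9390
a^3/(3!(1-ρ)) = 7.7576/(6 × 0.34014) = 3.8012
P₀ = 1/(4.9390 + 3.8012) = 0.1144
Lq = P₀·a^3·ρ / (3!(1-ρ)²) = 0.11441 × 7.7576 × 0.65986 / (6 × 0.11569) = 0.8437
Wq = Lq/λ = 0.8437/9.7 = 0.08698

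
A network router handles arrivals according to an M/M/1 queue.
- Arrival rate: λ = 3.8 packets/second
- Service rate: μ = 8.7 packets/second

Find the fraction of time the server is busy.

Server utilization: ρ = λ/μ
ρ = 3.8/8.7 = 0.4368
The server is busy 43.68% of the time.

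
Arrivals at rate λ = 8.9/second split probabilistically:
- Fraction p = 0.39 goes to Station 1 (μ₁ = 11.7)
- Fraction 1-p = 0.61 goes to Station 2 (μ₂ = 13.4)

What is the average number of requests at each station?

Effective rates: λ₁ = 8.9×0.39 = 3.471, λ₂ = 8.9×0.61 = 5.429
Station 1: ρ₁ = 3.471/11.7 = 0.29667, L₁ = ρ₁/(1-ρ₁) = 0.29667/(1-0.29667) = 0.4218
Station 2: ρ₂ = 5.429/13.4 = 0.40515, L₂ = ρ₂/(1-ρ₂) = 0.40515/(1-0.40515) = 0.6811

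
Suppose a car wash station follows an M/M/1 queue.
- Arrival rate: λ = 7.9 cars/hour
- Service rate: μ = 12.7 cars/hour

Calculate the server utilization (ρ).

Server utilization: ρ = λ/μ
ρ = 7.9/12.7 = 0.6220
The server is busy 62.20% of the time.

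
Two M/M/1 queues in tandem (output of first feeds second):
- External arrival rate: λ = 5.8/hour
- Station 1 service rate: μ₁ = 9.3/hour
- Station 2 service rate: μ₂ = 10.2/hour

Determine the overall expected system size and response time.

By Jackson's theorem, each station behaves as independent M/M/1.
Station 1: ρ₁ = 5.8/9.3 = 0.6237, L₁ = ρ₁/(1-ρ₁) = λ/(μ₁-λ) = 5.8/3.50 = 1.6571
Station 2: ρ₂ = 5.8/10.2 = 0.5686, L₂ = ρ₂/(1-ρ₂) = λ/(μ₂-λ) = 5.8/4.40 = 1.3182
Total: L = L₁ + L₂ = 1.6571 + 1.3182 = 2.9753
W = L/λ = 2.9753/5.8 = 0.5130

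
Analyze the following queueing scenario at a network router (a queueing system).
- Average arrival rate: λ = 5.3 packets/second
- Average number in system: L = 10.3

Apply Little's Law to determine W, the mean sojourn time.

Little's Law: L = λW, so W = L/λ
W = 10.3/5.3 = 1.9434 seconds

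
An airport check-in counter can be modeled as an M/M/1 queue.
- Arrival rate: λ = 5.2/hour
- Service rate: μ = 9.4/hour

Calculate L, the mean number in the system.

ρ = λ/μ = 5.2/9.4 = 0.5532
For M/M/1: L = λ/(μ-λ)
L = 5.2/(9.4-5.2) = 5.2/4.20
L = 1.2381 passengers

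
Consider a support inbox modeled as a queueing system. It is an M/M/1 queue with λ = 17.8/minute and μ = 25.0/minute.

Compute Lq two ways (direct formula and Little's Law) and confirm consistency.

Method 1 (direct): Lq = λ²/(μ(μ-λ)) = 316.84/(25.0 × 7.20) = 1.7602

Method 2 (Little's Law):
W = 1/(μ-λ) = 1/7.20 = 0.13889
Wq = W - 1/μ = 0.13889 - 0.040000 = 0.09889
Lq = λWq = 17.8 × 0.09889 = 1.7602 ✔ (matches Method 1)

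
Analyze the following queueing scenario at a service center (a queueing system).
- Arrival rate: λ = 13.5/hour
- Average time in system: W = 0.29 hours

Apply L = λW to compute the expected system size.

Little's Law: L = λW
L = 13.5 × 0.29 = 3.9150 customers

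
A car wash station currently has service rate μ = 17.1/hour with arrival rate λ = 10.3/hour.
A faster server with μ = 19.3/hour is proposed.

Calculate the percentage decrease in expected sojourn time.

System 1: ρ₁ = 10.3/17.1 = 0.6023, W₁ = 1/(17.1-10.3) = 0.147059
System 2: ρ₂ = 10.3/19.3 = 0.5337, W₂ = 1/(19.3-10.3) = 0.111111
Improvement: (W₁-W₂)/W₁ = (0.147059-0.111111)/0.147059 = 24.44%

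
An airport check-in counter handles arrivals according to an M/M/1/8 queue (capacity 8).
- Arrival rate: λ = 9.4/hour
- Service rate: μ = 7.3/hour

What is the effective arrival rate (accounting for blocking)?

ρ = λ/μ = 9.4/7.3 = 1.28767
P₀ = (1-ρ)/(1-ρ^(K+1)) = (1-1.28767)/(1-1.28767^9) = -0.2877/-8.7329 = 0.03294
P_K = P₀×ρ^K = 0.03294 × 1.28767^8 = 0.03294 × 7.5585 = 0.2490
λ_eff = λ(1-P_K) = 9.4 × (1 - 0.24899) = 9.4 × 0.75101 = 7.0595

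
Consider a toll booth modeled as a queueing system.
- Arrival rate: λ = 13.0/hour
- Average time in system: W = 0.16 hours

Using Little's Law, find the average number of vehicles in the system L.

Little's Law: L = λW
L = 13.0 × 0.16 = 2.0800 vehicles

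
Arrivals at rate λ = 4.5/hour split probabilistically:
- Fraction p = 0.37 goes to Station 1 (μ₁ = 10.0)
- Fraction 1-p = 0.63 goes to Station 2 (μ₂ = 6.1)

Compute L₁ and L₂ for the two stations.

Effective rates: λ₁ = 4.5×0.37 = 1.665, λ₂ = 4.5×0.63 = 2.835
Station 1: ρ₁ = 1.665/10.0 = 0.1665, L₁ = ρ₁/(1-ρ₁) = 0.1665/(1-0.1665) = 0.1998
Station 2: ρ₂ = 2.835/6.1 = 0.46475, L₂ = ρ₂/(1-ρ₂) = 0.46475/(1-0.46475) = 0.8683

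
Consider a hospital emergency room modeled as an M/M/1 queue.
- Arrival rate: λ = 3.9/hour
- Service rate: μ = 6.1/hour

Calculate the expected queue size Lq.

ρ = λ/μ = 3.9/6.1 = 0.6393
For M/M/1: Lq = λ²/(μ(μ-λ))
Lq = 15.21/(6.1 × 2.20)
Lq = 1.1334 patients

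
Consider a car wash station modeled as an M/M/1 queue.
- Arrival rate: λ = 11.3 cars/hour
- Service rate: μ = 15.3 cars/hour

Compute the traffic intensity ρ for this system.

Server utilization: ρ = λ/μ
ρ = 11.3/15.3 = 0.7386
The server is busy 73.86% of the time.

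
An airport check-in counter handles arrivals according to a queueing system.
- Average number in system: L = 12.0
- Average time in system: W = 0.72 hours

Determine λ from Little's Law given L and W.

Little's Law: L = λW, so λ = L/W
λ = 12.0/0.72 = 16.6667 passengers/hour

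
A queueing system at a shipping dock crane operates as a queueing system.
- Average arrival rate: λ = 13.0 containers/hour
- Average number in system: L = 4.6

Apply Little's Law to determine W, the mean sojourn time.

Little's Law: L = λW, so W = L/λ
W = 4.6/13.0 = 0.3538 hours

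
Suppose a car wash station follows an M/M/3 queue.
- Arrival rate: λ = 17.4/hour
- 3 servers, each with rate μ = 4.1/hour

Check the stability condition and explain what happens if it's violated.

Stability requires ρ = λ/(cμ) < 1
ρ = 17.4/(3 × 4.1) = 17.4/12.30 = 1.4146
Since 1.4146 ≥ 1, the system is UNSTABLE.
Need c > λ/μ = 17.4/4.1 = 4.24.
Minimum servers needed: c = 5.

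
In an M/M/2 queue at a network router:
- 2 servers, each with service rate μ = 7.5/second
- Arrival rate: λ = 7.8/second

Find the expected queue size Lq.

Traffic intensity: ρ = λ/(cμ) = 7.8/(2×7.5) = 0.5200
Since ρ = 0.5200 < 1, system is stable.
Offered load a = λ/μ = cρ = 7.8/7.5 = 1.0400
P₀ = [ Σₙ₌₀^1 aⁿ/n! + a^2/(2!(1-ρ)) ]⁻¹
Σ = a^0/0! + a^1/1! = 1.0000 + 1.0400 = 2.0400
a^2/(2!(1-ρ)) = 1.0816/(2 × 0.4800) = 1.1267
P₀ = 1/(2.0400 + 1.1267) = 0.3158
Lq = P₀·a^2·ρ / (2!(1-ρ)²) = 0.31579 × 1.0816 × 0.52000 / (2 × 0.23040) = 0.3854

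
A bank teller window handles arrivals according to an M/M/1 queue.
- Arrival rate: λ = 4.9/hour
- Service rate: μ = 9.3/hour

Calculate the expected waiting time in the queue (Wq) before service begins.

First, compute utilization: ρ = λ/μ = 4.9/9.3 = 0.5269
For M/M/1: Wq = λ/(μ(μ-λ))
Wq = 4.9/(9.3 × (9.3-4.9))
Wq = 4.9/(9.3 × 4.40)
Wq = 0.1197 hours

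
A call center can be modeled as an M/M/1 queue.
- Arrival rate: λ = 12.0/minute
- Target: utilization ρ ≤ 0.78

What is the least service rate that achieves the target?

ρ = λ/μ, so μ = λ/ρ
μ ≥ 12.0/0.78 = 15.3846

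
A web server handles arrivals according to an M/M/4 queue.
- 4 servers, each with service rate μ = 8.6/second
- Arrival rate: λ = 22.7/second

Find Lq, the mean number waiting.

Traffic intensity: ρ = λ/(cμ) = 22.7/(4×8.6) = 0.6599
Since ρ = 0.6599 < 1, system is stable.
Offered load a = λ/μ = cρ = 22.7/8.6 = 2.6395
P₀ = [ Σₙ₌₀^3 aⁿ/n! + a^4/(4!(1-ρ)) ]⁻¹
Σ = a^0/0! + a^1/1! + a^2/2! + a^3/3! = 1.0000 + 2.6395 + 3.4836 + 3.0650 = 10.1881
a^4/(4!(1-ρ)) = 48.5411/(24 × 0.34012) = 5.9466
P₀ = 1/(10.1881 + 5.9466) = 0.06198
Lq = P₀·a^4·ρ / (4!(1-ρ)²) = 0.061978 × 48.5411 × 0.65988 / (24 × 0.11568) = 0.7151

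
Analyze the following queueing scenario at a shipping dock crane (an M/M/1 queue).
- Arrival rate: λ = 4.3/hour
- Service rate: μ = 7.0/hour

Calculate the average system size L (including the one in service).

ρ = λ/μ = 4.3/7.0 = 0.6143
For M/M/1: L = λ/(μ-λ)
L = 4.3/(7.0-4.3) = 4.3/2.70
L = 1.5926 containers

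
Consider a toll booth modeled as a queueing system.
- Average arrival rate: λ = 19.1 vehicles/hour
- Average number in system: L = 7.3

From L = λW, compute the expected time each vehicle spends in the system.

Little's Law: L = λW, so W = L/λ
W = 7.3/19.1 = 0.3822 hours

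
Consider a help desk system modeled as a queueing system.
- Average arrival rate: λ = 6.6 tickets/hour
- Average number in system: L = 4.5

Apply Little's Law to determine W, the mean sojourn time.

Little's Law: L = λW, so W = L/λ
W = 4.5/6.6 = 0.6818 hours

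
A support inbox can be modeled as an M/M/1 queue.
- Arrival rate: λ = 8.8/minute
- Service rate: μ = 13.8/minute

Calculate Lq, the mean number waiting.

ρ = λ/μ = 8.8/13.8 = 0.6377
For M/M/1: Lq = λ²/(μ(μ-λ))
Lq = 77.44/(13.8 × 5.00)
Lq = 1.1223 emails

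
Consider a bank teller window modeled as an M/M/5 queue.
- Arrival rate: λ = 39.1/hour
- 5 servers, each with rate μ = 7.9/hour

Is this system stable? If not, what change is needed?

Stability requires ρ = λ/(cμ) < 1
ρ = 39.1/(5 × 7.9) = 39.1/39.50 = 0.9899
Since 0.9899 < 1, the system is STABLE.
The servers are busy 98.99% of the time.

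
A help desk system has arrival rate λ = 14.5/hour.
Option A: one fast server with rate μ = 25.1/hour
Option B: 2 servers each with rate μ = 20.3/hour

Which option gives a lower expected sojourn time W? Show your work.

Option A: single server μ = 25.1 (M/M/1)
  ρ_A = 14.5/25.1 = 0.5777
  W_A = 1/(μ-λ) = 1/(25.1-14.5) = 1/10.60 = 0.09434

Option B: 2 servers μ = 20.3 (M/M/2)
  ρ_B = λ/(cμ) = 14.5/(2×20.3) = 0.3571
  Offered load a = λ/μ = cρ = 14.5/20.3 = 0.7143
  P₀ = [ Σₙ₌₀^1 aⁿ/n! + a^2/(2!(1-ρ)) ]⁻¹
  Σ = a^0/0! + a^1/1! = 1.0000 + 0.7143 = 1.7143
  a^2/(2!(1-ρ)) = 0.5102/(2 × 0.6429) = 0.3968
  P₀ = 1/(1.7143 + 0.3968) = 0.4737
  Lq = P₀·a^2·ρ / (2!(1-ρ)²) = 0.4737 × 0.5102 × 0.3571 / (2 × 0.4133) = 0.1044
  Wq_B = Lq/λ = 0.10443/14.5 = 0.007202
  W_B = Wq_B + 1/μ = 0.007202 + 0.04926 = 0.05646

Since W_B = 0.05646 < W_A = 0.09434, Option B (multiple servers) has the shorter time in system.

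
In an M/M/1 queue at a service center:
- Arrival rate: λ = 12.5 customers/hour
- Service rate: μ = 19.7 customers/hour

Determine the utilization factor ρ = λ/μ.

Server utilization: ρ = λ/μ
ρ = 12.5/19.7 = 0.6345
The server is busy 63.45% of the time.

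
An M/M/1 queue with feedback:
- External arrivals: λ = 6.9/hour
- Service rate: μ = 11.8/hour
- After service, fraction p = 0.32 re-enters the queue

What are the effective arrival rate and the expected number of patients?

Effective arrival rate: λ_eff = λ/(1-p) = 6.9/(1-0.32) = 6.9/0.68 = 10.1471
ρ = λ_eff/μ = 10.1471/11.8 = 0.85992
L = ρ/(1-ρ) = 0.85992/(1-0.85992) = 6.1388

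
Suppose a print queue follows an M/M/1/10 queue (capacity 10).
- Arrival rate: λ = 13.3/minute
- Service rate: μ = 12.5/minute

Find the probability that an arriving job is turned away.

ρ = λ/μ = 13.3/12.5 = 1.0640
P₀ = (1-ρ)/(1-ρ^(K+1)) = (1-1.0640)/(1-1.0640^11) = -0.06400/-0.9786 = 0.06540
P_K = P₀×ρ^K = 0.06540 × 1.0640^10 = 0.06540 × 1.8596 = 0.1216
Blocking probability = 12.16%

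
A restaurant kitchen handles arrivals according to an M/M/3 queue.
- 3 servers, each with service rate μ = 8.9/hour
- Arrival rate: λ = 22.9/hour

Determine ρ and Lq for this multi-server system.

Traffic intensity: ρ = λ/(cμ) = 22.9/(3×8.9) = 0.8577
Since ρ = 0.8577 < 1, system is stable.
Offered load a = λ/μ = cρ = 22.9/8.9 = 2.5730
P₀ = [ Σₙ₌₀^2 aⁿ/n! + a^3/(3!(1-ρ)) ]⁻¹
Σ = a^0/0! + a^1/1! + a^2/2! = 1.0000 + 2.5730 + 3.3103 = 6.8833
a^3/(3!(1-ρ)) = 17.03478/(6 × 0.1423221) = 19.9486
P₀ = 1/(6.8833 + 19.9486) = 0.03727
Lq = P₀·a^3·ρ / (3!(1-ρ)²) = 0.0372691 × 17.0348 × 0.857678 / (6 × 0.0202556) = 4.4804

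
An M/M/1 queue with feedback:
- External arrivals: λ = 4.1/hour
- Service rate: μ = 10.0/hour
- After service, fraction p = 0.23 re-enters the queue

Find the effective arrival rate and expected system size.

Effective arrival rate: λ_eff = λ/(1-p) = 4.1/(1-0.23) = 4.1/0.77 = 5.3247
ρ = λ_eff/μ = 5.3247/10.0 = 0.53247
L = ρ/(1-ρ) = 0.53247/(1-0.53247) = 1.1389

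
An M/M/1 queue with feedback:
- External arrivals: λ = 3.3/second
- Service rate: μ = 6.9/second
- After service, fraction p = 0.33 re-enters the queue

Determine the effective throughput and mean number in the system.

Effective arrival rate: λ_eff = λ/(1-p) = 3.3/(1-0.33) = 3.3/0.67 = 4.92537
ρ = λ_eff/μ = 4.92537/6.9 = 0.71382
L = ρ/(1-ρ) = 0.71382/(1-0.71382) = 2.4943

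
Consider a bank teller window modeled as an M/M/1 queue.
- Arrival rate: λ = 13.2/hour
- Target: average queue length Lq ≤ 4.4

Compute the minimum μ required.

For M/M/1: Lq = λ²/(μ(μ-λ))
Need Lq ≤ 4.4, i.e. μ(μ-λ) ≥ λ²/4.4
μ² - 13.2μ - 174.24/4.4 ≥ 0  →  μ² - 13.2μ - 39.6000 ≥ 0
Quadratic formula (positive root): μ = [λ + √(λ² + 4×39.6000)]/2
Discriminant: 174.24 + 4×39.6000 = 332.6400, √332.6400 = 18.2384
μ ≥ (13.2 + 18.2384)/2 = 15.7192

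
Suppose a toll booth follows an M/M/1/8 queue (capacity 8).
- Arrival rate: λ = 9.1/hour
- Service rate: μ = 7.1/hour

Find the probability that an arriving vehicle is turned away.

ρ = λ/μ = 9.1/7.1 = 1.2817
P₀ = (1-ρ)/(1-ρ^(K+1)) = (1-1.2817)/(1-1.2817^9) = -0.2817/-8.3342 = 0.03380
P_K = P₀×ρ^K = 0.03380 × 1.2817^8 = 0.03380 × 7.2827 = 0.2462
Blocking probability = 24.62%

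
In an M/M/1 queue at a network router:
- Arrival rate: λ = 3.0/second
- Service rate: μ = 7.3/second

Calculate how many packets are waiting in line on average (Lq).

ρ = λ/μ = 3.0/7.3 = 0.4110
For M/M/1: Lq = λ²/(μ(μ-λ))
Lq = 9.00/(7.3 × 4.30)
Lq = 0.2867 packets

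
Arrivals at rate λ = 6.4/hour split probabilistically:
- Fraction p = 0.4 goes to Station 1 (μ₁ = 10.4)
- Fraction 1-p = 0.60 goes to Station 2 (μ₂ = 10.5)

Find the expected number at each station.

Effective rates: λ₁ = 6.4×0.4 = 2.56, λ₂ = 6.4×0.60 = 3.84
Station 1: ρ₁ = 2.56/10.4 = 0.24615, L₁ = ρ₁/(1-ρ₁) = 0.24615/(1-0.24615) = 0.3265
Station 2: ρ₂ = 3.84/10.5 = 0.36571, L₂ = ρ₂/(1-ρ₂) = 0.36571/(1-0.36571) = 0.5766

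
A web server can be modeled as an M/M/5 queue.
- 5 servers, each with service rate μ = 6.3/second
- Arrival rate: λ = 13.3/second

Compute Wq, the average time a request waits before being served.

Traffic intensity: ρ = λ/(cμ) = 13.3/(5×6.3) = 0.4222
Since ρ = 0.4222 < 1, system is stable.
Offered load a = λ/μ = cρ = 13.3/6.3 = 2.1111
P₀ = [ Σₙ₌₀^4 aⁿ/n! + a^5/(5!(1-ρ)) ]⁻¹
Σ = a^0/0! + a^1/1! + a^2/2! + a^3/3! + a^4/4! = 1.00000 + 2.11111 + 2.22840 + 1.56813 + 0.827624 = 7.7353
a^5/(5!(1-ρ)) = 41.9330/(120 × 0.5778) = 0.6048
P₀ = 1/(7.7353 + 0.6048) = 0.1199
Lq = P₀·a^5·ρ / (5!(1-ρ)²) = 0.1199 × 41.9330 × 0.4222 / (120 × 0.3338) = 0.05299
Wq = Lq/λ = 0.05299/13.3 = 0.003984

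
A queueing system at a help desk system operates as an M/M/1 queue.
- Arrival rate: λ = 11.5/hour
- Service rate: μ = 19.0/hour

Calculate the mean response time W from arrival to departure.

First, compute utilization: ρ = λ/μ = 11.5/19.0 = 0.6053
For M/M/1: W = 1/(μ-λ)
W = 1/(19.0-11.5) = 1/7.50
W = 0.1333 hours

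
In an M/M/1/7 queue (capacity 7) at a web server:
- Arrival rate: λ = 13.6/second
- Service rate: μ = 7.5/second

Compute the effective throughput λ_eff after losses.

ρ = λ/μ = 13.6/7.5 = 1.813333
P₀ = (1-ρ)/(1-ρ^(K+1)) = (1-1.813333)/(1-1.813333^8) = -0.8133/-115.9016 = 0.007017
P_K = P₀×ρ^K = 0.007017 × 1.813333^7 = 0.007017 × 64.4678 = 0.4524
λ_eff = λ(1-P_K) = 13.6 × (1 - 0.4524) = 13.6 × 0.5476 = 7.4474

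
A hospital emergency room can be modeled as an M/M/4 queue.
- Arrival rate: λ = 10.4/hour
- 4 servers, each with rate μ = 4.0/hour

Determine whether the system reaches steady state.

Stability requires ρ = λ/(cμ) < 1
ρ = 10.4/(4 × 4.0) = 10.4/16.00 = 0.6500
Since 0.6500 < 1, the system is STABLE.
The servers are busy 65.00% of the time.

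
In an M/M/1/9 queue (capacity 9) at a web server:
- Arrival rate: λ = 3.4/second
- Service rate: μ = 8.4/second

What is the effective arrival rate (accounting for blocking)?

ρ = λ/μ = 3.4/8.4 = 0.40476
P₀ = (1-ρ)/(1-ρ^(K+1)) = (1-0.40476)/(1-0.40476^10) = 0.5952/0.9999 = 0.5953
P_K = P₀×ρ^K = 0.5953 × 0.40476^9 = 0.5953 × 0.0002916 = 0.0001736
λ_eff = λ(1-P_K) = 3.4 × (1 - 0.0001736) = 3.4 × 0.99983 = 3.3994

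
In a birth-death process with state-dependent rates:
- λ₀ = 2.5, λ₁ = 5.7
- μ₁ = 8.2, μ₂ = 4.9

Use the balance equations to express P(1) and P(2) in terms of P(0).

Balance equations:
State 0: λ₀P₀ = μ₁P₁ → P₁ = (λ₀/μ₁)P₀ = (2.5/8.2)P₀ = 0.3049P₀
State 1: P₂ = (λ₀λ₁)/(μ₁μ₂)P₀ = (2.5×5.7)/(8.2×4.9)P₀ = 0.3547P₀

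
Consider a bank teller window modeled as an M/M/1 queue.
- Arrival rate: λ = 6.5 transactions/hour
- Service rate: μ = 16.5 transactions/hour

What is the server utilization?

Server utilization: ρ = λ/μ
ρ = 6.5/16.5 = 0.3939
The server is busy 39.39% of the time.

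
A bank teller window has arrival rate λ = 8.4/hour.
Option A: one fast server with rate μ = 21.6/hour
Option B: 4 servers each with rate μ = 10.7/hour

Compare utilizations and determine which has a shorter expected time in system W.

Option A: single server μ = 21.6 (M/M/1)
  ρ_A = 8.4/21.6 = 0.3889
  W_A = 1/(μ-λ) = 1/(21.6-8.4) = 1/13.20 = 0.07576

Option B: 4 servers μ = 10.7 (M/M/4)
  ρ_B = λ/(cμ) = 8.4/(4×10.7) = 0.1963
  Offered load a = λ/μ = cρ = 8.4/10.7 = 0.7850
  P₀ = [ Σₙ₌₀^3 aⁿ/n! + a^4/(4!(1-ρ)) ]⁻¹
  Σ = a^0/0! + a^1/1! + a^2/2! + a^3/3! = 1.0000 + 0.78505 + 0.30815 + 0.080637 = 2.1738
  a^4/(4!(1-ρ)) = 0.3798/(24 × 0.8037) = 0.01969
  P₀ = 1/(2.1738 + 0.01969) = 0.4559
  Lq = P₀·a^4·ρ / (4!(1-ρ)²) = 0.4559 × 0.3798 × 0.1963 / (24 × 0.6460) = 0.002192
  Wq_B = Lq/λ = 0.00219197/8.4 = 0.0002609
  W_B = Wq_B + 1/μ = 0.0002609 + 0.09346 = 0.09372

Since W_A = 0.07576 < W_B = 0.09372, Option A (single fast server) has the shorter time in system.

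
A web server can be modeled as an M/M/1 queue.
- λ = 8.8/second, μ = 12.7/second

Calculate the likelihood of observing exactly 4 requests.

ρ = λ/μ = 8.8/12.7 = 0.6929
P(n) = (1-ρ)ρⁿ
P(4) = (1-0.6929) × 0.6929^4
P(4) = 0.3071 × 0.2305
P(4) = 0.07079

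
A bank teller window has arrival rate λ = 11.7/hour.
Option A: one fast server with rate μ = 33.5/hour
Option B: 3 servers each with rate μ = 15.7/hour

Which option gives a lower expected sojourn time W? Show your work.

Option A: single server μ = 33.5 (M/M/1)
  ρ_A = 11.7/33.5 = 0.3493
  W_A = 1/(μ-λ) = 1/(33.5-11.7) = 1/21.80 = 0.04587

Option B: 3 servers μ = 15.7 (M/M/3)
  ρ_B = λ/(cμ) = 11.7/(3×15.7) = 0.2484
  Offered load a = λ/μ = cρ = 11.7/15.7 = 0.7452
  P₀ = [ Σₙ₌₀^2 aⁿ/n! + a^3/(3!(1-ρ)) ]⁻¹
  Σ = a^0/0! + a^1/1! + a^2/2! = 1.0000 + 0.7452 + 0.2777 = 2.0229
  a^3/(3!(1-ρ)) = 0.4139/(6 × 0.7516) = 0.09178
  P₀ = 1/(2.0229 + 0.09178) = 0.4729
  Lq = P₀·a^3·ρ / (3!(1-ρ)²) = 0.4729 × 0.4139 × 0.2484 / (6 × 0.5649) = 0.01434
  Wq_B = Lq/λ = 0.01434/11.7 = 0.001226
  W_B = Wq_B + 1/μ = 0.001226 + 0.06369 = 0.06492

Since W_A = 0.04587 < W_B = 0.06492, Option A (single fast server) has the shorter time in system.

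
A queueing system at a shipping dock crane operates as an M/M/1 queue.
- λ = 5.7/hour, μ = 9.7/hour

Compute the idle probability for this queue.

ρ = λ/μ = 5.7/9.7 = 0.5876
P(0) = 1 - ρ = 1 - 0.5876 = 0.4124
The server is idle 41.24% of the time.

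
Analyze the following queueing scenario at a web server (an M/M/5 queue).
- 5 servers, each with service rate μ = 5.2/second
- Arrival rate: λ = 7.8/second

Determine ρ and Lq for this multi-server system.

Traffic intensity: ρ = λ/(cμ) = 7.8/(5×5.2) = 0.3000
Since ρ = 0.3000 < 1, system is stable.
Offered load a = λ/μ = cρ = 7.8/5.2 = 1.5000
P₀ = [ Σₙ₌₀^4 aⁿ/n! + a^5/(5!(1-ρ)) ]⁻¹
Σ = a^0/0! + a^1/1! + a^2/2! + a^3/3! + a^4/4! = 1.0000 + 1.5000 + 1.1250 + 0.5625 + 0.2109 = 4.3984
a^5/(5!(1-ρ)) = 7.5938/(120 × 0.7000) = 0.09040
P₀ = 1/(4.3984 + 0.09040) = 0.2228
Lq = P₀·a^5·ρ / (5!(1-ρ)²) = 0.22277 × 7.5938 × 0.30000 / (120 × 0.49000) = 0.008631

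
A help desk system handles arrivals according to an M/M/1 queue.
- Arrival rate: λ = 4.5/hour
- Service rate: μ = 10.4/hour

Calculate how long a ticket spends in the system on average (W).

First, compute utilization: ρ = λ/μ = 4.5/10.4 = 0.4327
For M/M/1: W = 1/(μ-λ)
W = 1/(10.4-4.5) = 1/5.90
W = 0.1695 hours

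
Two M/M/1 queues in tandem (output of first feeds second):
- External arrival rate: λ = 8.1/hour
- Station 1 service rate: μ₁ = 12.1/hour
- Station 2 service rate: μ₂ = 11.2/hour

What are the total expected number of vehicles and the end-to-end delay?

By Jackson's theorem, each station behaves as independent M/M/1.
Station 1: ρ₁ = 8.1/12.1 = 0.6694, L₁ = ρ₁/(1-ρ₁) = λ/(μ₁-λ) = 8.1/4.00 = 2.0250
Station 2: ρ₂ = 8.1/11.2 = 0.7232, L₂ = ρ₂/(1-ρ₂) = λ/(μ₂-λ) = 8.1/3.10 = 2.6129
Total: L = L₁ + L₂ = 2.0250 + 2.6129 = 4.6379
W = L/λ = 4.6379/8.1 = 0.5726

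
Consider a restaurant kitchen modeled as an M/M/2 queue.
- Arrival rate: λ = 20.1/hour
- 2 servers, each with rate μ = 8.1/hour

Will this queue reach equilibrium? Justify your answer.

Stability requires ρ = λ/(cμ) < 1
ρ = 20.1/(2 × 8.1) = 20.1/16.20 = 1.2407
Since 1.2407 ≥ 1, the system is UNSTABLE.
Need c > λ/μ = 20.1/8.1 = 2.48.
Minimum servers needed: c = 3.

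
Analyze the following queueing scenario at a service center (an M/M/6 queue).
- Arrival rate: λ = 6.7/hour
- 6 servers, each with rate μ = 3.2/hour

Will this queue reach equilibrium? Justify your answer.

Stability requires ρ = λ/(cμ) < 1
ρ = 6.7/(6 × 3.2) = 6.7/19.20 = 0.3490
Since 0.3490 < 1, the system is STABLE.
The servers are busy 34.90% of the time.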